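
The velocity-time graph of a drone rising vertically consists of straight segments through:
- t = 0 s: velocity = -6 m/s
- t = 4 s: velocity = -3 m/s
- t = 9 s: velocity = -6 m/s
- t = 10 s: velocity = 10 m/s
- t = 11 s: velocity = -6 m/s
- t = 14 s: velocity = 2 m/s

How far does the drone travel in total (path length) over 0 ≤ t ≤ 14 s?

Total distance travelled is ∫|v| dt — sum the magnitudes of each area piece.
0–4 s: |½(-6 + -3)(4)| = 18 m
4–9 s: |½(-3 + -6)(5)| = 22.5 m
9–10 s: v = 0 at t = 9.375 s; triangle areas 1.125 + 3.125 = 4.25 m
10–11 s: v = 0 at t = 10.625 s; triangle areas 3.125 + 1.125 = 4.25 m
11–14 s: v = 0 at t = 13.25 s; triangle areas 6.75 + 0.75 = 7.5 m
Total distance = 56.5 m

56.5 m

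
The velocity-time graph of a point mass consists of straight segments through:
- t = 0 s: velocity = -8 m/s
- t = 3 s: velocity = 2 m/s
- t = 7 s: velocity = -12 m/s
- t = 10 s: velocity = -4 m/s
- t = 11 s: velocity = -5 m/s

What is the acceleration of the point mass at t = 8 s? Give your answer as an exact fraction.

8/3 m/s²

Acceleration is the slope of the v-t graph on 7–10 s: (-4 − -12)/(10 − 7) = 8/3 m/s².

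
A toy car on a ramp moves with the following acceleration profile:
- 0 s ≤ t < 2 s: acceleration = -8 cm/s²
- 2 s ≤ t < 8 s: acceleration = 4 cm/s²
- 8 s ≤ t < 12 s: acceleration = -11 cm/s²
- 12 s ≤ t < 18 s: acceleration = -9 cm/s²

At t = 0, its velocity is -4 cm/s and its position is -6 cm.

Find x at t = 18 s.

On each constant-a segment, Δv = aΔt and Δx = v₀Δt + ½aΔt²; chain segment to segment.
0–2 s: v starts -4 cm/s; Δx = -4·2 + ½·-8·2² = -24 cm; v ends -20 cm/s.
2–8 s: v starts -20 cm/s; Δx = -20·6 + ½·4·6² = -48 cm; v ends 4 cm/s.
8–12 s: v starts 4 cm/s; Δx = 4·4 + ½·-11·4² = -72 cm; v ends -40 cm/s.
12–18 s: v starts -40 cm/s; Δx = -40·6 + ½·-9·6² = -402 cm; v ends -94 cm/s.
x(18) = -6 + Σ Δx = -552 cm.

-552 cm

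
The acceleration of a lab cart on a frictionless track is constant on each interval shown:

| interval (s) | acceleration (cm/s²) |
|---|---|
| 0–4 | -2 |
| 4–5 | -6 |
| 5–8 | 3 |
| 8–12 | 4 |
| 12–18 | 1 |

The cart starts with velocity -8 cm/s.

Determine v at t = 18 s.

9 cm/s

Δv equals the area under the a-t graph; then v = v₀ + Δv.
0–4 s: -2 × 4 = -8 cm/s
4–5 s: -6 × 1 = -6 cm/s
5–8 s: 3 × 3 = 9 cm/s
8–12 s: 4 × 4 = 16 cm/s
12–18 s: 1 × 6 = 6 cm/s
Δv = 17 cm/s, so v(18) = -8 + (17) = 9 cm/s.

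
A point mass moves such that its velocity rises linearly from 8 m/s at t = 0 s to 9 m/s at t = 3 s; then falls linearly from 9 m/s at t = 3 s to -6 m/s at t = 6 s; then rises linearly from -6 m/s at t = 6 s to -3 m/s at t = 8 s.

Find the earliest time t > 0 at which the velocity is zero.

t = 4.8 s

v changes sign on 3–6 s (from 9 to -6); the graph is linear there, so v = 0 at t = 3 + (-9)·(6 − 3)/(-6 − 9) = 4.8 s.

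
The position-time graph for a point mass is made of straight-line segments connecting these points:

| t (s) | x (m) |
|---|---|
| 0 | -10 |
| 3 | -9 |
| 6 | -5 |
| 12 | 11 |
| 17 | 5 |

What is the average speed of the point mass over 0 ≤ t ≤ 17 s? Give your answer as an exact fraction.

27/17 m/s

Average speed = (total path length)/(elapsed time); on a piecewise-linear x-t graph the path length is Σ|Δx|.
0–3 s: |Δx| = |-9 − -10| = 1 m
3–6 s: |Δx| = |-5 − -9| = 4 m
6–12 s: |Δx| = |11 − -5| = 16 m
12–17 s: |Δx| = |5 − 11| = 6 m
Total path = 27 m; average speed = 27/17 = 27/17 m/s.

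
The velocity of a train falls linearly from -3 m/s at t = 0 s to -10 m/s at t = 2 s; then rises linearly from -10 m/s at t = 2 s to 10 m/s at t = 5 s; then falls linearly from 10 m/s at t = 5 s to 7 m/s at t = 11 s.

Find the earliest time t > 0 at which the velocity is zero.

t = 3.5 s

v changes sign on 2–5 s (from -10 to 10); the graph is linear there, so v = 0 at t = 2 + (10)·(5 − 2)/(10 − -10) = 3.5 s.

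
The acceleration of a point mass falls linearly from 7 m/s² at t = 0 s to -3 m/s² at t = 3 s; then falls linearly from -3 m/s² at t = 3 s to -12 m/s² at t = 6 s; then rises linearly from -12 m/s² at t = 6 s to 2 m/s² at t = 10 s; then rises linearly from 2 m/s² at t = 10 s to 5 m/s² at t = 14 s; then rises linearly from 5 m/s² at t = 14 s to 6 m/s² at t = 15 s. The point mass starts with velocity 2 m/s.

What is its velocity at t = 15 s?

-15 m/s

Δv equals the area under the a-t graph; then v = v₀ + Δv.
0–3 s: ½(7 + -3)(3) = 6 m/s
3–6 s: ½(-3 + -12)(3) = -22.5 m/s
6–10 s: ½(-12 + 2)(4) = -20 m/s
10–14 s: ½(2 + 5)(4) = 14 m/s
14–15 s: ½(5 + 6)(1) = 5.5 m/s
Δv = -17 m/s, so v(15) = 2 + (-17) = -15 m/s.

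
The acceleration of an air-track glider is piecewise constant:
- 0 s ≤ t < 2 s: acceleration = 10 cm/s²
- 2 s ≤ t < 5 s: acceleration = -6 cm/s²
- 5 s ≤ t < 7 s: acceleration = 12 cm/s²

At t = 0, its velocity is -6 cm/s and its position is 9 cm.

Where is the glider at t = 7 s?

On each constant-a segment, Δv = aΔt and Δx = v₀Δt + ½aΔt²; chain segment to segment.
0–2 s: v starts -6 cm/s; Δx = -6·2 + ½·10·2² = 8 cm; v ends 14 cm/s.
2–5 s: v starts 14 cm/s; Δx = 14·3 + ½·-6·3² = 15 cm; v ends -4 cm/s.
5–7 s: v starts -4 cm/s; Δx = -4·2 + ½·12·2² = 16 cm; v ends 20 cm/s.
x(7) = 9 + Σ Δx = 48 cm.

48 cm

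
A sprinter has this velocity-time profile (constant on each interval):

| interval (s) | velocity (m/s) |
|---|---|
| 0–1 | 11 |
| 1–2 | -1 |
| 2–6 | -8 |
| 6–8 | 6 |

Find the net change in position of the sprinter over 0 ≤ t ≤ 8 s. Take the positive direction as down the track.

-10 m

Displacement is the signed area under the v-t curve.
0–1 s: 11 × 1 = 11 m
1–2 s: -1 × 1 = -1 m
2–6 s: -8 × 4 = -32 m
6–8 s: 6 × 2 = 12 m
Net displacement = -10 m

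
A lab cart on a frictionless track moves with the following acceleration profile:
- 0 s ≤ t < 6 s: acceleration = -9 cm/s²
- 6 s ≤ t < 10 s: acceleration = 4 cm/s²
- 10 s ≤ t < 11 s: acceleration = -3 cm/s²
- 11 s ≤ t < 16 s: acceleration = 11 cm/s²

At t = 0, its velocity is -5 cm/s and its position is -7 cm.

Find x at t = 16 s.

-540 cm

On each constant-a segment, Δv = aΔt and Δx = v₀Δt + ½aΔt²; chain segment to segment.
0–6 s: v starts -5 cm/s; Δx = -5·6 + ½·-9·6² = -192 cm; v ends -59 cm/s.
6–10 s: v starts -59 cm/s; Δx = -59·4 + ½·4·4² = -204 cm; v ends -43 cm/s.
10–11 s: v starts -43 cm/s; Δx = -43·1 + ½·-3·1² = -44.5 cm; v ends -46 cm/s.
11–16 s: v starts -46 cm/s; Δx = -46·5 + ½·11·5² = -92.5 cm; v ends 9 cm/s.
x(16) = -7 + Σ Δx = -540 cm.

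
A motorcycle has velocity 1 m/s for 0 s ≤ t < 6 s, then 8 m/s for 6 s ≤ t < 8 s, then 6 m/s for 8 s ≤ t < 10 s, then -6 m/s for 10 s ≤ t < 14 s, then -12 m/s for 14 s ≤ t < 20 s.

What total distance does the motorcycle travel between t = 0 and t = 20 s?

130 m

Total distance travelled is ∫|v| dt — sum the magnitudes of each area piece.
0–6 s: |1| × 6 = 6 m
6–8 s: |8| × 2 = 16 m
8–10 s: |6| × 2 = 12 m
10–14 s: |-6| × 4 = 24 m
14–20 s: |-12| × 6 = 72 m
Total distance = 130 m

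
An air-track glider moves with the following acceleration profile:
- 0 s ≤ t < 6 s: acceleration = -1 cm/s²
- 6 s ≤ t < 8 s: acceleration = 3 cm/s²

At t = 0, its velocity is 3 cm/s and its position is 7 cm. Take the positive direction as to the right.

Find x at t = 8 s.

On each constant-a segment, Δv = aΔt and Δx = v₀Δt + ½aΔt²; chain segment to segment.
0–6 s: v starts 3 cm/s; Δx = 3·6 + ½·-1·6² = 0 cm; v ends -3 cm/s.
6–8 s: v starts -3 cm/s; Δx = -3·2 + ½·3·2² = 0 cm; v ends 3 cm/s.
x(8) = 7 + Σ Δx = 7 cm.

7 cm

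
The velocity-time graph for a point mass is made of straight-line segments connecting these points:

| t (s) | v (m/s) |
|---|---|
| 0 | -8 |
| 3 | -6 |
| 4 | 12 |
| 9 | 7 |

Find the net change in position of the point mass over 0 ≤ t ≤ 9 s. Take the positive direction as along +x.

Net displacement equals the area under the velocity-time graph (areas below the axis count negative).
0–3 s: ½(-8 + -6)(3) = -21 m
3–4 s: ½(-6 + 12)(1) = 3 m
4–9 s: ½(12 + 7)(5) = 47.5 m
Net displacement = 29.5 m

29.5 m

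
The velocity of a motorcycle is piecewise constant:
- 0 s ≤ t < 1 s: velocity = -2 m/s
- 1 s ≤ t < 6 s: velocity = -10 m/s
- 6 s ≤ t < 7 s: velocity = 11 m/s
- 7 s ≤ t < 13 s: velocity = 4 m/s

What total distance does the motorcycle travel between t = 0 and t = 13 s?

87 m

Total distance travelled is ∫|v| dt — sum the magnitudes of each area piece.
0–1 s: |-2| × 1 = 2 m
1–6 s: |-10| × 5 = 50 m
6–7 s: |11| × 1 = 11 m
7–13 s: |4| × 6 = 24 m
Total distance = 87 m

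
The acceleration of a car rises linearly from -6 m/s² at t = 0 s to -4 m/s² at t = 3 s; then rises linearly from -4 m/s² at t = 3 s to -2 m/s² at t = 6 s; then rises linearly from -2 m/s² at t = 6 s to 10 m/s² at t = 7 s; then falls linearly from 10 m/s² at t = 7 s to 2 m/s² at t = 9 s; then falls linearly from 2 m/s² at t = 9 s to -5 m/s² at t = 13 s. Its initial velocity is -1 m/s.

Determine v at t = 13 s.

Δv equals the area under the a-t graph; then v = v₀ + Δv.
0–3 s: ½(-6 + -4)(3) = -15 m/s
3–6 s: ½(-4 + -2)(3) = -9 m/s
6–7 s: ½(-2 + 10)(1) = 4 m/s
7–9 s: ½(10 + 2)(2) = 12 m/s
9–13 s: ½(2 + -5)(4) = -6 m/s
Δv = -14 m/s, so v(13) = -1 + (-14) = -15 m/s.

-15 m/s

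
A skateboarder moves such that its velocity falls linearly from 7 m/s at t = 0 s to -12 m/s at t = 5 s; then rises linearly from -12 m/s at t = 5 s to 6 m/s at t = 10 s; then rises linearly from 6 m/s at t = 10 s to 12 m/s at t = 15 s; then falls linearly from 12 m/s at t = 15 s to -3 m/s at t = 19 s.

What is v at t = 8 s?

-1.2 m/s

On 5–10 s the graph is linear from -12 to 6 m/s: v(8) = -12 + (6 − -12)·(8 − 5)/(10 − 5) = -1.2 m/s.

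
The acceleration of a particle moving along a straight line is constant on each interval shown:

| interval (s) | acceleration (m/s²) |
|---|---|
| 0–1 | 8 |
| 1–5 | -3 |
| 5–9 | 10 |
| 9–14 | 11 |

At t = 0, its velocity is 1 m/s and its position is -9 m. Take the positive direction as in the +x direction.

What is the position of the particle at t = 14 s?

398.5 m

On each constant-a segment, Δv = aΔt and Δx = v₀Δt + ½aΔt²; chain segment to segment.
0–1 s: v starts 1 m/s; Δx = 1·1 + ½·8·1² = 5 m; v ends 9 m/s.
1–5 s: v starts 9 m/s; Δx = 9·4 + ½·-3·4² = 12 m; v ends -3 m/s.
5–9 s: v starts -3 m/s; Δx = -3·4 + ½·10·4² = 68 m; v ends 37 m/s.
9–14 s: v starts 37 m/s; Δx = 37·5 + ½·11·5² = 322.5 m; v ends 92 m/s.
x(14) = -9 + Σ Δx = 398.5 m.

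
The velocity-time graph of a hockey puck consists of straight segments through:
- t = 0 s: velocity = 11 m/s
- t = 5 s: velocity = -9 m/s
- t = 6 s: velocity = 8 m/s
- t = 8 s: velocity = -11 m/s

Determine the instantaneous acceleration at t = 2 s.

Acceleration is the slope of the v-t graph on 0–5 s: (-9 − 11)/(5 − 0) = -4 m/s².

-4 m/s²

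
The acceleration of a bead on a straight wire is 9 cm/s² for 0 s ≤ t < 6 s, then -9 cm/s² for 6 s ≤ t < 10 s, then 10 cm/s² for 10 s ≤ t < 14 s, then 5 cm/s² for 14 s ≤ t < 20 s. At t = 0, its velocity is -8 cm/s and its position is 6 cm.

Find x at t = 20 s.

On each constant-a segment, Δv = aΔt and Δx = v₀Δt + ½aΔt²; chain segment to segment.
0–6 s: v starts -8 cm/s; Δx = -8·6 + ½·9·6² = 114 cm; v ends 46 cm/s.
6–10 s: v starts 46 cm/s; Δx = 46·4 + ½·-9·4² = 112 cm; v ends 10 cm/s.
10–14 s: v starts 10 cm/s; Δx = 10·4 + ½·10·4² = 120 cm; v ends 50 cm/s.
14–20 s: v starts 50 cm/s; Δx = 50·6 + ½·5·6² = 390 cm; v ends 80 cm/s.
x(20) = 6 + Σ Δx = 742 cm.

742 cm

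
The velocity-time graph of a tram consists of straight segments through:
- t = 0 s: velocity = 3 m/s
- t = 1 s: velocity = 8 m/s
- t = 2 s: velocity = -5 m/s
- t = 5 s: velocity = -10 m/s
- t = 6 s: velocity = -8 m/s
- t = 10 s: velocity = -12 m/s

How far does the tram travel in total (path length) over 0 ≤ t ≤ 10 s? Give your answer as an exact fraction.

2091/26 m

Distance (not displacement) is the total path length: add the absolute areas under v-t.
0–1 s: |½(3 + 8)(1)| = 5.5 m
1–2 s: v = 0 at t = 21/13 s; triangle areas 32/13 + 25/26 = 89/26 m
2–5 s: |½(-5 + -10)(3)| = 22.5 m
5–6 s: |½(-10 + -8)(1)| = 9 m
6–10 s: |½(-8 + -12)(4)| = 40 m
Total distance = 2091/26 m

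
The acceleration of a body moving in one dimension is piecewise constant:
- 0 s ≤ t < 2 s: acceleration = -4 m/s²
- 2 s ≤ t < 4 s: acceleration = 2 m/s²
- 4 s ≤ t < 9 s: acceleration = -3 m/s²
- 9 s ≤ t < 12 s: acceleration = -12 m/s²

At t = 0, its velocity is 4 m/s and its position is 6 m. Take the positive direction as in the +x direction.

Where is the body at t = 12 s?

-134.5 m

On each constant-a segment, Δv = aΔt and Δx = v₀Δt + ½aΔt²; chain segment to segment.
0–2 s: v starts 4 m/s; Δx = 4·2 + ½·-4·2² = 0 m; v ends -4 m/s.
2–4 s: v starts -4 m/s; Δx = -4·2 + ½·2·2² = -4 m; v ends 0 m/s.
4–9 s: v starts 0 m/s; Δx = 0·5 + ½·-3·5² = -37.5 m; v ends -15 m/s.
9–12 s: v starts -15 m/s; Δx = -15·3 + ½·-12·3² = -99 m; v ends -51 m/s.
x(12) = 6 + Σ Δx = -134.5 m.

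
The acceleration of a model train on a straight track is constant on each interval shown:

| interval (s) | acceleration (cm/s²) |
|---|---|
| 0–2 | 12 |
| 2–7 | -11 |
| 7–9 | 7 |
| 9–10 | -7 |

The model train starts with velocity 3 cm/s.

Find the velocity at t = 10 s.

Δv equals the area under the a-t graph; then v = v₀ + Δv.
0–2 s: 12 × 2 = 24 cm/s
2–7 s: -11 × 5 = -55 cm/s
7–9 s: 7 × 2 = 14 cm/s
9–10 s: -7 × 1 = -7 cm/s
Δv = -24 cm/s, so v(10) = 3 + (-24) = -21 cm/s.

-21 cm/s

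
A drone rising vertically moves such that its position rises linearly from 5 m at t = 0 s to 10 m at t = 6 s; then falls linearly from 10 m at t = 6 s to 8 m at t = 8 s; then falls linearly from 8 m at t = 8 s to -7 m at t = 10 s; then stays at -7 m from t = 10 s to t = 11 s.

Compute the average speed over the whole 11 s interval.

2 m/s

Average speed = (total path length)/(elapsed time); on a piecewise-linear x-t graph the path length is Σ|Δx|.
0–6 s: |Δx| = |10 − 5| = 5 m
6–8 s: |Δx| = |8 − 10| = 2 m
8–10 s: |Δx| = |-7 − 8| = 15 m
10–11 s: |Δx| = |-7 − -7| = 0 m
Total path = 22 m; average speed = 22/11 = 2 m/s.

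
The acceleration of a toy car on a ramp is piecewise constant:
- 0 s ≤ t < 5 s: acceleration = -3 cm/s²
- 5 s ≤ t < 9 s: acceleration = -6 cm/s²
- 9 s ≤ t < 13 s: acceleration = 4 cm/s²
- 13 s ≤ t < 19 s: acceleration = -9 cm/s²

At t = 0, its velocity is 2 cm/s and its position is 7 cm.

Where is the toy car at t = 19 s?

On each constant-a segment, Δv = aΔt and Δx = v₀Δt + ½aΔt²; chain segment to segment.
0–5 s: v starts 2 cm/s; Δx = 2·5 + ½·-3·5² = -27.5 cm; v ends -13 cm/s.
5–9 s: v starts -13 cm/s; Δx = -13·4 + ½·-6·4² = -100 cm; v ends -37 cm/s.
9–13 s: v starts -37 cm/s; Δx = -37·4 + ½·4·4² = -116 cm; v ends -21 cm/s.
13–19 s: v starts -21 cm/s; Δx = -21·6 + ½·-9·6² = -288 cm; v ends -75 cm/s.
x(19) = 7 + Σ Δx = -524.5 cm.

-524.5 cm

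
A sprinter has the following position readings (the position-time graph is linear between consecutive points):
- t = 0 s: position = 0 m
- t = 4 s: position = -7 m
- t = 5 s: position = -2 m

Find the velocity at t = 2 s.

Velocity is the slope of the x-t graph on 0–4 s: (-7 − 0)/(4 − 0) = -1.75 m/s.

-1.75 m/s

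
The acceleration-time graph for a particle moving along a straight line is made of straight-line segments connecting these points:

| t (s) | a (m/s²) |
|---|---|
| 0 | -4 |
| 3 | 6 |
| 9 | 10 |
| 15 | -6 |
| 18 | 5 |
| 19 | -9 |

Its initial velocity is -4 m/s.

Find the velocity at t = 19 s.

55.5 m/s

Δv equals the area under the a-t graph; then v = v₀ + Δv.
0–3 s: ½(-4 + 6)(3) = 3 m/s
3–9 s: ½(6 + 10)(6) = 48 m/s
9–15 s: ½(10 + -6)(6) = 12 m/s
15–18 s: ½(-6 + 5)(3) = -1.5 m/s
18–19 s: ½(5 + -9)(1) = -2 m/s
Δv = 59.5 m/s, so v(19) = -4 + (59.5) = 55.5 m/s.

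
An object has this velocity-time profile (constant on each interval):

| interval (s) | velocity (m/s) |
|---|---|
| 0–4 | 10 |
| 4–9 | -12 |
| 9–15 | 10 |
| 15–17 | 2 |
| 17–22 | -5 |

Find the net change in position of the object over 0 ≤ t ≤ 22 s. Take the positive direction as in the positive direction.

19 m

Net displacement equals the area under the velocity-time graph (areas below the axis count negative).
0–4 s: 10 × 4 = 40 m
4–9 s: -12 × 5 = -60 m
9–15 s: 10 × 6 = 60 m
15–17 s: 2 × 2 = 4 m
17–22 s: -5 × 5 = -25 m
Net displacement = 19 m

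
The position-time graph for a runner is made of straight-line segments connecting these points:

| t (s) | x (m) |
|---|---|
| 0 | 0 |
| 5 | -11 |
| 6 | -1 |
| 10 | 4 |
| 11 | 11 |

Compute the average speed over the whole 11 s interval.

Average speed = (total path length)/(elapsed time); on a piecewise-linear x-t graph the path length is Σ|Δx|.
0–5 s: |Δx| = |-11 − 0| = 11 m
5–6 s: |Δx| = |-1 − -11| = 10 m
6–10 s: |Δx| = |4 − -1| = 5 m
10–11 s: |Δx| = |11 − 4| = 7 m
Total path = 33 m; average speed = 33/11 = 3 m/s.

3 m/s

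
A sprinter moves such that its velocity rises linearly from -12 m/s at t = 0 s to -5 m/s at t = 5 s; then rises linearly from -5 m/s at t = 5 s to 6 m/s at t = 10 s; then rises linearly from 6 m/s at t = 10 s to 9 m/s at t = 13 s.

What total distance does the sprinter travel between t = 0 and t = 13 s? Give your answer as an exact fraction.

Total distance travelled is ∫|v| dt — sum the magnitudes of each area piece.
0–5 s: |½(-12 + -5)(5)| = 42.5 m
5–10 s: v = 0 at t = 80/11 s; triangle areas 125/22 + 90/11 = 305/22 m
10–13 s: |½(6 + 9)(3)| = 22.5 m
Total distance = 1735/22 m

1735/22 m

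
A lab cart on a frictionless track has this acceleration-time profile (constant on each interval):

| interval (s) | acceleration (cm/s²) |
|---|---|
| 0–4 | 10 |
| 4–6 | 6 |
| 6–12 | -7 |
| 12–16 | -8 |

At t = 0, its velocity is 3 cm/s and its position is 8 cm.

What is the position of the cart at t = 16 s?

390 cm

On each constant-a segment, Δv = aΔt and Δx = v₀Δt + ½aΔt²; chain segment to segment.
0–4 s: v starts 3 cm/s; Δx = 3·4 + ½·10·4² = 92 cm; v ends 43 cm/s.
4–6 s: v starts 43 cm/s; Δx = 43·2 + ½·6·2² = 98 cm; v ends 55 cm/s.
6–12 s: v starts 55 cm/s; Δx = 55·6 + ½·-7·6² = 204 cm; v ends 13 cm/s.
12–16 s: v starts 13 cm/s; Δx = 13·4 + ½·-8·4² = -12 cm; v ends -19 cm/s.
x(16) = 8 + Σ Δx = 390 cm.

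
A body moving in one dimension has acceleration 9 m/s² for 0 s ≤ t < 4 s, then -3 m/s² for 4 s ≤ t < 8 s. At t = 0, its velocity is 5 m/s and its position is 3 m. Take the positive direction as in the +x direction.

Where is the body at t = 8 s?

235 m

On each constant-a segment, Δv = aΔt and Δx = v₀Δt + ½aΔt²; chain segment to segment.
0–4 s: v starts 5 m/s; Δx = 5·4 + ½·9·4² = 92 m; v ends 41 m/s.
4–8 s: v starts 41 m/s; Δx = 41·4 + ½·-3·4² = 140 m; v ends 29 m/s.
x(8) = 3 + Σ Δx = 235 m.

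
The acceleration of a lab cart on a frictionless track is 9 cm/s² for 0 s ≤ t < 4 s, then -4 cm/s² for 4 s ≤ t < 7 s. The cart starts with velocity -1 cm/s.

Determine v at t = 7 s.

23 cm/s

Δv equals the area under the a-t graph; then v = v₀ + Δv.
0–4 s: 9 × 4 = 36 cm/s
4–7 s: -4 × 3 = -12 cm/s
Δv = 24 cm/s, so v(7) = -1 + (24) = 23 cm/s.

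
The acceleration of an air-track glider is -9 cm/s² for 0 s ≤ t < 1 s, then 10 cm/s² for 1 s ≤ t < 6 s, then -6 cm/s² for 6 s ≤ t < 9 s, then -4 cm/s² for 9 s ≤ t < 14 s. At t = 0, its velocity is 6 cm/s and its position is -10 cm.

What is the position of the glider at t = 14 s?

On each constant-a segment, Δv = aΔt and Δx = v₀Δt + ½aΔt²; chain segment to segment.
0–1 s: v starts 6 cm/s; Δx = 6·1 + ½·-9·1² = 1.5 cm; v ends -3 cm/s.
1–6 s: v starts -3 cm/s; Δx = -3·5 + ½·10·5² = 110 cm; v ends 47 cm/s.
6–9 s: v starts 47 cm/s; Δx = 47·3 + ½·-6·3² = 114 cm; v ends 29 cm/s.
9–14 s: v starts 29 cm/s; Δx = 29·5 + ½·-4·5² = 95 cm; v ends 9 cm/s.
x(14) = -10 + Σ Δx = 310.5 cm.

310.5 cm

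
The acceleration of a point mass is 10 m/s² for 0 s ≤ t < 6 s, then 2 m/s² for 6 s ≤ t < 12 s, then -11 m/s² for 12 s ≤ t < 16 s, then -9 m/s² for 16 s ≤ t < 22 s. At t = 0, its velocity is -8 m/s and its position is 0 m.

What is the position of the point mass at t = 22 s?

On each constant-a segment, Δv = aΔt and Δx = v₀Δt + ½aΔt²; chain segment to segment.
0–6 s: v starts -8 m/s; Δx = -8·6 + ½·10·6² = 132 m; v ends 52 m/s.
6–12 s: v starts 52 m/s; Δx = 52·6 + ½·2·6² = 348 m; v ends 64 m/s.
12–16 s: v starts 64 m/s; Δx = 64·4 + ½·-11·4² = 168 m; v ends 20 m/s.
16–22 s: v starts 20 m/s; Δx = 20·6 + ½·-9·6² = -42 m; v ends -34 m/s.
x(22) = 0 + Σ Δx = 606 m.

606 m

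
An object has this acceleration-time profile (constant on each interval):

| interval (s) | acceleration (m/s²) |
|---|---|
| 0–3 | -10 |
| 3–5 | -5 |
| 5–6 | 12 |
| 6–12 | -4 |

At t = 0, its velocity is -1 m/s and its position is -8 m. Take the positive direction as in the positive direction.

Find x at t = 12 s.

On each constant-a segment, Δv = aΔt and Δx = v₀Δt + ½aΔt²; chain segment to segment.
0–3 s: v starts -1 m/s; Δx = -1·3 + ½·-10·3² = -48 m; v ends -31 m/s.
3–5 s: v starts -31 m/s; Δx = -31·2 + ½·-5·2² = -72 m; v ends -41 m/s.
5–6 s: v starts -41 m/s; Δx = -41·1 + ½·12·1² = -35 m; v ends -29 m/s.
6–12 s: v starts -29 m/s; Δx = -29·6 + ½·-4·6² = -246 m; v ends -53 m/s.
x(12) = -8 + Σ Δx = -409 m.

-409 m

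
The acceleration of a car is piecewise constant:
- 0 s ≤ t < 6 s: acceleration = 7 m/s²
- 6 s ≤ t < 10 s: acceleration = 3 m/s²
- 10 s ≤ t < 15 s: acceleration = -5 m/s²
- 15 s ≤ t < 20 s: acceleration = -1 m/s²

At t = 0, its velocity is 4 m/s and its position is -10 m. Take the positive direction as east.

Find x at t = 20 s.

On each constant-a segment, Δv = aΔt and Δx = v₀Δt + ½aΔt²; chain segment to segment.
0–6 s: v starts 4 m/s; Δx = 4·6 + ½·7·6² = 150 m; v ends 46 m/s.
6–10 s: v starts 46 m/s; Δx = 46·4 + ½·3·4² = 208 m; v ends 58 m/s.
10–15 s: v starts 58 m/s; Δx = 58·5 + ½·-5·5² = 227.5 m; v ends 33 m/s.
15–20 s: v starts 33 m/s; Δx = 33·5 + ½·-1·5² = 152.5 m; v ends 28 m/s.
x(20) = -10 + Σ Δx = 728 m.

728 m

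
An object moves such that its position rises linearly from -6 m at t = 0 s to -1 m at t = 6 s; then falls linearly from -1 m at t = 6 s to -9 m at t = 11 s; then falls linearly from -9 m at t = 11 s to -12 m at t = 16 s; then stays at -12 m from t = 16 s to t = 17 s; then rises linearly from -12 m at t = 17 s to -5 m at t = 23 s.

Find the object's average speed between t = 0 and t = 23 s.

Average speed = (total path length)/(elapsed time); on a piecewise-linear x-t graph the path length is Σ|Δx|.
0–6 s: |Δx| = |-1 − -6| = 5 m
6–11 s: |Δx| = |-9 − -1| = 8 m
11–16 s: |Δx| = |-12 − -9| = 3 m
16–17 s: |Δx| = |-12 − -12| = 0 m
17–23 s: |Δx| = |-5 − -12| = 7 m
Total path = 23 m; average speed = 23/23 = 1 m/s.

1 m/s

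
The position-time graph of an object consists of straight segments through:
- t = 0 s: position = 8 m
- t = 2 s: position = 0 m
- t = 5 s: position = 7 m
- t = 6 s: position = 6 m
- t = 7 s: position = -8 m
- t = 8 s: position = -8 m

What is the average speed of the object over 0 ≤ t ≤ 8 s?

Average speed = (total path length)/(elapsed time); on a piecewise-linear x-t graph the path length is Σ|Δx|.
0–2 s: |Δx| = |0 − 8| = 8 m
2–5 s: |Δx| = |7 − 0| = 7 m
5–6 s: |Δx| = |6 − 7| = 1 m
6–7 s: |Δx| = |-8 − 6| = 14 m
7–8 s: |Δx| = |-8 − -8| = 0 m
Total path = 30 m; average speed = 30/8 = 3.75 m/s.

3.75 m/s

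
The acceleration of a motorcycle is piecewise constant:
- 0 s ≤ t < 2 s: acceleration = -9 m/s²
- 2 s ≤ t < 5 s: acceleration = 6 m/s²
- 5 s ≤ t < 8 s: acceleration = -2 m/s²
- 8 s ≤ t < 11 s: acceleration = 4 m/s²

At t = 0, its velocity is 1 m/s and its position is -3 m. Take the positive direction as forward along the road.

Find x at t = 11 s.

On each constant-a segment, Δv = aΔt and Δx = v₀Δt + ½aΔt²; chain segment to segment.
0–2 s: v starts 1 m/s; Δx = 1·2 + ½·-9·2² = -16 m; v ends -17 m/s.
2–5 s: v starts -17 m/s; Δx = -17·3 + ½·6·3² = -24 m; v ends 1 m/s.
5–8 s: v starts 1 m/s; Δx = 1·3 + ½·-2·3² = -6 m; v ends -5 m/s.
8–11 s: v starts -5 m/s; Δx = -5·3 + ½·4·3² = 3 m; v ends 7 m/s.
x(11) = -3 + Σ Δx = -46 m.

-46 m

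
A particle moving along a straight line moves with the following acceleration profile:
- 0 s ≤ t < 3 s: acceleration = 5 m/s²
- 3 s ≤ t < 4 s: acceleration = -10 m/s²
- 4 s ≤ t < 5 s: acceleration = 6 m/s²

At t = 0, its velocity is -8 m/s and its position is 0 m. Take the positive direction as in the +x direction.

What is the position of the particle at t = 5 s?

On each constant-a segment, Δv = aΔt and Δx = v₀Δt + ½aΔt²; chain segment to segment.
0–3 s: v starts -8 m/s; Δx = -8·3 + ½·5·3² = -1.5 m; v ends 7 m/s.
3–4 s: v starts 7 m/s; Δx = 7·1 + ½·-10·1² = 2 m; v ends -3 m/s.
4–5 s: v starts -3 m/s; Δx = -3·1 + ½·6·1² = 0 m; v ends 3 m/s.
x(5) = 0 + Σ Δx = 0.5 m.

0.5 m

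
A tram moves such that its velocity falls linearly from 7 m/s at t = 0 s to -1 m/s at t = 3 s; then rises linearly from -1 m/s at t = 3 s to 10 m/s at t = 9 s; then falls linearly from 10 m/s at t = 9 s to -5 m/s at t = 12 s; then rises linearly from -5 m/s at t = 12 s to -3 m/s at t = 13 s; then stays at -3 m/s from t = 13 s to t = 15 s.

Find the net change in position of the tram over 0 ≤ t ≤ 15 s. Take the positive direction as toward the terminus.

33.5 m

Displacement is the signed area under the v-t curve.
0–3 s: ½(7 + -1)(3) = 9 m
3–9 s: ½(-1 + 10)(6) = 27 m
9–12 s: ½(10 + -5)(3) = 7.5 m
12–13 s: ½(-5 + -3)(1) = -4 m
13–15 s: -3 × 2 = -6 m
Net displacement = 33.5 m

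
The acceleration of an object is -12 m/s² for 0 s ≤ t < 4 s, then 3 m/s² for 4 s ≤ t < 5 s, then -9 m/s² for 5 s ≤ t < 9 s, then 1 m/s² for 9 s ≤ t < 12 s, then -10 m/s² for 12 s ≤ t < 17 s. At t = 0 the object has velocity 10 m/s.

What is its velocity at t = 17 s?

-118 m/s

Δv equals the area under the a-t graph; then v = v₀ + Δv.
0–4 s: -12 × 4 = -48 m/s
4–5 s: 3 × 1 = 3 m/s
5–9 s: -9 × 4 = -36 m/s
9–12 s: 1 × 3 = 3 m/s
12–17 s: -10 × 5 = -50 m/s
Δv = -128 m/s, so v(17) = 10 + (-128) = -118 m/s.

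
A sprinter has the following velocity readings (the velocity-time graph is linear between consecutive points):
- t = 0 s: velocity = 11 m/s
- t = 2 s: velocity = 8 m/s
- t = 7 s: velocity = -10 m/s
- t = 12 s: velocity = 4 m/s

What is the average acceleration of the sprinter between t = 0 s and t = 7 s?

Average acceleration = Δv/Δt = (-10 − 11)/(7 − 0) = -3 m/s².

-3 m/s²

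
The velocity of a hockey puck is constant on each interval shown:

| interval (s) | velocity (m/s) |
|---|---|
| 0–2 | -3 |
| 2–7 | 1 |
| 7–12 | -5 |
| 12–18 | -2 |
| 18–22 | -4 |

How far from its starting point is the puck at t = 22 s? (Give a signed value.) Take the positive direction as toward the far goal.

Net displacement equals the area under the velocity-time graph (areas below the axis count negative).
0–2 s: -3 × 2 = -6 m
2–7 s: 1 × 5 = 5 m
7–12 s: -5 × 5 = -25 m
12–18 s: -2 × 6 = -12 m
18–22 s: -4 × 4 = -16 m
Net displacement = -54 m

-54 m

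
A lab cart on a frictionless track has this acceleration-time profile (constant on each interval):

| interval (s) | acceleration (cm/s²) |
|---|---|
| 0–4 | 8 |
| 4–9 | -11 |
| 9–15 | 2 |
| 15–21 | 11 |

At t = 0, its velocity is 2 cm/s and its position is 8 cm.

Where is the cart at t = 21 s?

On each constant-a segment, Δv = aΔt and Δx = v₀Δt + ½aΔt²; chain segment to segment.
0–4 s: v starts 2 cm/s; Δx = 2·4 + ½·8·4² = 72 cm; v ends 34 cm/s.
4–9 s: v starts 34 cm/s; Δx = 34·5 + ½·-11·5² = 32.5 cm; v ends -21 cm/s.
9–15 s: v starts -21 cm/s; Δx = -21·6 + ½·2·6² = -90 cm; v ends -9 cm/s.
15–21 s: v starts -9 cm/s; Δx = -9·6 + ½·11·6² = 144 cm; v ends 57 cm/s.
x(21) = 8 + Σ Δx = 166.5 cm.

166.5 cm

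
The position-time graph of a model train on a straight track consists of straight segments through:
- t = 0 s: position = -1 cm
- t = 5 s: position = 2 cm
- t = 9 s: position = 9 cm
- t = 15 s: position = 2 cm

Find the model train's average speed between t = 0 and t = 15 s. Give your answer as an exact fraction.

17/15 cm/s

Average speed = (total path length)/(elapsed time); on a piecewise-linear x-t graph the path length is Σ|Δx|.
0–5 s: |Δx| = |2 − -1| = 3 cm
5–9 s: |Δx| = |9 − 2| = 7 cm
9–15 s: |Δx| = |2 − 9| = 7 cm
Total path = 17 cm; average speed = 17/15 = 17/15 cm/s.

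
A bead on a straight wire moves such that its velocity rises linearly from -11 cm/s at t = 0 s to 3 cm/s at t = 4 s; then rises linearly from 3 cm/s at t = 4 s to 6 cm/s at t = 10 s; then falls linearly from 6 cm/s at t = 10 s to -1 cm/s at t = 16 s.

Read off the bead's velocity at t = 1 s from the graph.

-7.5 cm/s

On 0–4 s the graph is linear from -11 to 3 cm/s: v(1) = -11 + (3 − -11)·(1 − 0)/(4 − 0) = -7.5 cm/s.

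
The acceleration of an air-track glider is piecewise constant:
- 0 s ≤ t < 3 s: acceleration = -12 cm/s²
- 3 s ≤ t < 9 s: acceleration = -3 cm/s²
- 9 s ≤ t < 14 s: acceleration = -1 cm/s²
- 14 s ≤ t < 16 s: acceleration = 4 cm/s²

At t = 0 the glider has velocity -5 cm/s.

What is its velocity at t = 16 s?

-56 cm/s

Δv equals the area under the a-t graph; then v = v₀ + Δv.
0–3 s: -12 × 3 = -36 cm/s
3–9 s: -3 × 6 = -18 cm/s
9–14 s: -1 × 5 = -5 cm/s
14–16 s: 4 × 2 = 8 cm/s
Δv = -51 cm/s, so v(16) = -5 + (-51) = -56 cm/s.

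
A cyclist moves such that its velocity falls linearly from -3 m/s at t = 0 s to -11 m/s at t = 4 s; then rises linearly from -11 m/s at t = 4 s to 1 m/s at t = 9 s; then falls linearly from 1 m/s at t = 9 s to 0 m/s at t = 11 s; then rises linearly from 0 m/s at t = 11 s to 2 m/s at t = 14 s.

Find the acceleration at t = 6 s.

2.4 m/s²

Acceleration is the slope of the v-t graph on 4–9 s: (1 − -11)/(9 − 4) = 2.4 m/s².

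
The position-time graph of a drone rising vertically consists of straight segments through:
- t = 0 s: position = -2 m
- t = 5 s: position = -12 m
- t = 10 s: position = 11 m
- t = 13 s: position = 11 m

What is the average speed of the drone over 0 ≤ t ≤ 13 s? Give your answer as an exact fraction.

Average speed = (total path length)/(elapsed time); on a piecewise-linear x-t graph the path length is Σ|Δx|.
0–5 s: |Δx| = |-12 − -2| = 10 m
5–10 s: |Δx| = |11 − -12| = 23 m
10–13 s: |Δx| = |11 − 11| = 0 m
Total path = 33 m; average speed = 33/13 = 33/13 m/s.

33/13 m/s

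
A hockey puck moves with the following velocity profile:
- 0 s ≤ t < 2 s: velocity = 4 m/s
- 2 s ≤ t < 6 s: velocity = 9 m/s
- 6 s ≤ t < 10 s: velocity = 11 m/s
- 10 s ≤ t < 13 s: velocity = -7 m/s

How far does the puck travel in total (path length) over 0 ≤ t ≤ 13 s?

109 m

Total distance travelled is ∫|v| dt — sum the magnitudes of each area piece.
0–2 s: |4| × 2 = 8 m
2–6 s: |9| × 4 = 36 m
6–10 s: |11| × 4 = 44 m
10–13 s: |-7| × 3 = 21 m
Total distance = 109 m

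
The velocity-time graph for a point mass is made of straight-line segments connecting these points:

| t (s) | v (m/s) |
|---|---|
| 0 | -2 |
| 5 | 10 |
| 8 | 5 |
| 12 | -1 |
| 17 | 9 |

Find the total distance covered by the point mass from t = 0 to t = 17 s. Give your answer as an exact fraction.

220/3 m

Distance (not displacement) is the total path length: add the absolute areas under v-t.
0–5 s: v = 0 at t = 5/6 s; triangle areas 5/6 + 125/6 = 65/3 m
5–8 s: |½(10 + 5)(3)| = 22.5 m
8–12 s: v = 0 at t = 34/3 s; triangle areas 25/3 + 1/3 = 26/3 m
12–17 s: v = 0 at t = 12.5 s; triangle areas 0.25 + 20.25 = 20.5 m
Total distance = 220/3 m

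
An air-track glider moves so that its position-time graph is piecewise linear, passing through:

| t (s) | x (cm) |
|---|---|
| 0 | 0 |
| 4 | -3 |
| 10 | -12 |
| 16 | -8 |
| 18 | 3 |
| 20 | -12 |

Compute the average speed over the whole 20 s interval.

2.1 cm/s

Average speed = (total path length)/(elapsed time); on a piecewise-linear x-t graph the path length is Σ|Δx|.
0–4 s: |Δx| = |-3 − 0| = 3 cm
4–10 s: |Δx| = |-12 − -3| = 9 cm
10–16 s: |Δx| = |-8 − -12| = 4 cm
16–18 s: |Δx| = |3 − -8| = 11 cm
18–20 s: |Δx| = |-12 − 3| = 15 cm
Total path = 42 cm; average speed = 42/20 = 2.1 cm/s.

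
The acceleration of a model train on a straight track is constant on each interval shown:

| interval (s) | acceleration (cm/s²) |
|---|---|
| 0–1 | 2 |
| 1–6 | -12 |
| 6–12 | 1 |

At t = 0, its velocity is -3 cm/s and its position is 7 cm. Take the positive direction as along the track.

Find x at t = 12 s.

-498 cm

On each constant-a segment, Δv = aΔt and Δx = v₀Δt + ½aΔt²; chain segment to segment.
0–1 s: v starts -3 cm/s; Δx = -3·1 + ½·2·1² = -2 cm; v ends -1 cm/s.
1–6 s: v starts -1 cm/s; Δx = -1·5 + ½·-12·5² = -155 cm; v ends -61 cm/s.
6–12 s: v starts -61 cm/s; Δx = -61·6 + ½·1·6² = -348 cm; v ends -55 cm/s.
x(12) = 7 + Σ Δx = -498 cm.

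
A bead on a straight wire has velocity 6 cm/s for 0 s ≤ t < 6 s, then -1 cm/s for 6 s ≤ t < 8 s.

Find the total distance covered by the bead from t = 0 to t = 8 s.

38 cm

Total distance travelled is ∫|v| dt — sum the magnitudes of each area piece.
0–6 s: |6| × 6 = 36 cm
6–8 s: |-1| × 2 = 2 cm
Total distance = 38 cm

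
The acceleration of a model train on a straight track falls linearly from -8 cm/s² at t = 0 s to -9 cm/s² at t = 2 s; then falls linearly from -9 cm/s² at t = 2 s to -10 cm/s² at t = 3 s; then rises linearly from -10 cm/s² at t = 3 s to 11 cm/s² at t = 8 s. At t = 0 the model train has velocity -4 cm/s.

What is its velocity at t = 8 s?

Δv equals the area under the a-t graph; then v = v₀ + Δv.
0–2 s: ½(-8 + -9)(2) = -17 cm/s
2–3 s: ½(-9 + -10)(1) = -9.5 cm/s
3–8 s: ½(-10 + 11)(5) = 2.5 cm/s
Δv = -24 cm/s, so v(8) = -4 + (-24) = -28 cm/s.

-28 cm/s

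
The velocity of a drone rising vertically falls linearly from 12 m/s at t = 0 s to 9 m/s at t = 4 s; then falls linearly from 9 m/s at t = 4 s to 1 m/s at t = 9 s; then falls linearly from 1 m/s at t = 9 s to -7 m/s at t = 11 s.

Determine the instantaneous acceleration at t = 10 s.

-4 m/s²

Acceleration is the slope of the v-t graph on 9–11 s: (-7 − 1)/(11 − 9) = -4 m/s².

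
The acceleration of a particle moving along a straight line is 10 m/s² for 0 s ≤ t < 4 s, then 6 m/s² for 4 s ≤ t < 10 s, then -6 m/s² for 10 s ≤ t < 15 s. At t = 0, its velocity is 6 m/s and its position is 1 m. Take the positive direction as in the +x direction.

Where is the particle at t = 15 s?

824 m

On each constant-a segment, Δv = aΔt and Δx = v₀Δt + ½aΔt²; chain segment to segment.
0–4 s: v starts 6 m/s; Δx = 6·4 + ½·10·4² = 104 m; v ends 46 m/s.
4–10 s: v starts 46 m/s; Δx = 46·6 + ½·6·6² = 384 m; v ends 82 m/s.
10–15 s: v starts 82 m/s; Δx = 82·5 + ½·-6·5² = 335 m; v ends 52 m/s.
x(15) = 1 + Σ Δx = 824 m.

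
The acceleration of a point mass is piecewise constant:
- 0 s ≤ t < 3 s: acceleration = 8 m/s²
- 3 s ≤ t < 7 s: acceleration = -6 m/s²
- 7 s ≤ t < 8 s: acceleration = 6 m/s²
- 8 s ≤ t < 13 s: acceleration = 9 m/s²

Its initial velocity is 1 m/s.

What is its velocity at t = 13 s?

52 m/s

Δv equals the area under the a-t graph; then v = v₀ + Δv.
0–3 s: 8 × 3 = 24 m/s
3–7 s: -6 × 4 = -24 m/s
7–8 s: 6 × 1 = 6 m/s
8–13 s: 9 × 5 = 45 m/s
Δv = 51 m/s, so v(13) = 1 + (51) = 52 m/s.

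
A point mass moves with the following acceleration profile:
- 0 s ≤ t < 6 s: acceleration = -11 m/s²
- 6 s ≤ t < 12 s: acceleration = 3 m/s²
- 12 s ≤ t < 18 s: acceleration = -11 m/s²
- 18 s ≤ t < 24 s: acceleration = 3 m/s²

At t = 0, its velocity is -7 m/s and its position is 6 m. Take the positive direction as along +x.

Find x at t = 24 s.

-1818 m

On each constant-a segment, Δv = aΔt and Δx = v₀Δt + ½aΔt²; chain segment to segment.
0–6 s: v starts -7 m/s; Δx = -7·6 + ½·-11·6² = -240 m; v ends -73 m/s.
6–12 s: v starts -73 m/s; Δx = -73·6 + ½·3·6² = -384 m; v ends -55 m/s.
12–18 s: v starts -55 m/s; Δx = -55·6 + ½·-11·6² = -528 m; v ends -121 m/s.
18–24 s: v starts -121 m/s; Δx = -121·6 + ½·3·6² = -672 m; v ends -103 m/s.
x(24) = 6 + Σ Δx = -1818 m.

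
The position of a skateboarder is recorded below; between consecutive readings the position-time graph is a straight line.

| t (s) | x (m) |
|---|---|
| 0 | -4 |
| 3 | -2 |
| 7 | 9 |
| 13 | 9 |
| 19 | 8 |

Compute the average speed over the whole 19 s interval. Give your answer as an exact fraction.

Average speed = (total path length)/(elapsed time); on a piecewise-linear x-t graph the path length is Σ|Δx|.
0–3 s: |Δx| = |-2 − -4| = 2 m
3–7 s: |Δx| = |9 − -2| = 11 m
7–13 s: |Δx| = |9 − 9| = 0 m
13–19 s: |Δx| = |8 − 9| = 1 m
Total path = 14 m; average speed = 14/19 = 14/19 m/s.

14/19 m/s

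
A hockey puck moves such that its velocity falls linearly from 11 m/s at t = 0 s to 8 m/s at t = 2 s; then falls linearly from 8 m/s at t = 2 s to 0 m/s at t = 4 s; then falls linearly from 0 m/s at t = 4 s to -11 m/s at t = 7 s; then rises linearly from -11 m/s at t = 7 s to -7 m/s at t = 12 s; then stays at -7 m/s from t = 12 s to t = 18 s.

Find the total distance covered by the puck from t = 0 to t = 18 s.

Distance (not displacement) is the total path length: add the absolute areas under v-t.
0–2 s: |½(11 + 8)(2)| = 19 m
2–4 s: |½(8 + 0)(2)| = 8 m
4–7 s: |½(0 + -11)(3)| = 16.5 m
7–12 s: |½(-11 + -7)(5)| = 45 m
12–18 s: |-7| × 6 = 42 m
Total distance = 130.5 m

130.5 m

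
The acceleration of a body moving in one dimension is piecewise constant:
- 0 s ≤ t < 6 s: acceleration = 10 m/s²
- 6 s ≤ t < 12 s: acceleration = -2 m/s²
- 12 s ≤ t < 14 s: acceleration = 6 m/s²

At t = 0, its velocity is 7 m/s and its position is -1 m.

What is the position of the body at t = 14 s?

On each constant-a segment, Δv = aΔt and Δx = v₀Δt + ½aΔt²; chain segment to segment.
0–6 s: v starts 7 m/s; Δx = 7·6 + ½·10·6² = 222 m; v ends 67 m/s.
6–12 s: v starts 67 m/s; Δx = 67·6 + ½·-2·6² = 366 m; v ends 55 m/s.
12–14 s: v starts 55 m/s; Δx = 55·2 + ½·6·2² = 122 m; v ends 67 m/s.
x(14) = -1 + Σ Δx = 709 m.

709 m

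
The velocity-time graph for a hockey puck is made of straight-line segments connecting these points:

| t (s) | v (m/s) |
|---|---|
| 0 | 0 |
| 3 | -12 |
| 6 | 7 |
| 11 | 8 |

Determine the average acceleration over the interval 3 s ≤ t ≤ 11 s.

Average acceleration = Δv/Δt = (8 − -12)/(11 − 3) = 2.5 m/s².

2.5 m/s²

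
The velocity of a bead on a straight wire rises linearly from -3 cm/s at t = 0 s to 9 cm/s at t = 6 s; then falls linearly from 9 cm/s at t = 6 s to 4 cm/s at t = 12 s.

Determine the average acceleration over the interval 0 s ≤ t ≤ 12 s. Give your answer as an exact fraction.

Average acceleration = Δv/Δt = (4 − -3)/(12 − 0) = 7/12 cm/s².

7/12 cm/s²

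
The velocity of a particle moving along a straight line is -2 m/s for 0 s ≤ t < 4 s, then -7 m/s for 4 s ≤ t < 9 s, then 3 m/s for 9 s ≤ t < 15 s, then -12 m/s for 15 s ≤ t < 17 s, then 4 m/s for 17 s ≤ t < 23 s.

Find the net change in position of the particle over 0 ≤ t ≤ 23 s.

Net displacement equals the area under the velocity-time graph (areas below the axis count negative).
0–4 s: -2 × 4 = -8 m
4–9 s: -7 × 5 = -35 m
9–15 s: 3 × 6 = 18 m
15–17 s: -12 × 2 = -24 m
17–23 s: 4 × 6 = 24 m
Net displacement = -25 m

-25 m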